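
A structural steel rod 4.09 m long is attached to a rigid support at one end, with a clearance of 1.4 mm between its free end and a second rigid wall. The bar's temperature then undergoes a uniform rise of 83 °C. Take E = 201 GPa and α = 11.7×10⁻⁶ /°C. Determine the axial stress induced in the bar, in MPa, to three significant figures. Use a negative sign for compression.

-126 MPa

Free thermal expansion αLΔT = 11.7e-6 · 4090 · 83 = 3.972 mm.
The walls engage after the gap closes; constrained expansion = 3.972 − 1.4 = 2.572 mm.
The walls impose strain ε = −(2.572)/4090 = -6.2880e-04; σ = Eε = 201000 · -6.2880e-04 = -126.4 MPa.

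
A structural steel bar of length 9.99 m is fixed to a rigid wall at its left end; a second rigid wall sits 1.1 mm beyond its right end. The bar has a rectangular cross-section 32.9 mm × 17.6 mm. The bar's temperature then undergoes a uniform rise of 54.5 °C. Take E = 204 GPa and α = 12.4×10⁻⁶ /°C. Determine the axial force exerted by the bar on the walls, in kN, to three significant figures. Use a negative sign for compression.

Free thermal expansion αLΔT = 12.4e-6 · 9990 · 54.5 = 6.751 mm.
The walls engage after the gap closes; constrained expansion = 6.751 − 1.1 = 5.651 mm.
The walls impose strain ε = −(5.651)/9990 = -5.6569e-04; σ = Eε = 204000 · -5.6569e-04 = -115.4 MPa.
Wall reaction R = σ·A = -115.4·579 = -66820 N = -66.82 kN.

-66.8 kN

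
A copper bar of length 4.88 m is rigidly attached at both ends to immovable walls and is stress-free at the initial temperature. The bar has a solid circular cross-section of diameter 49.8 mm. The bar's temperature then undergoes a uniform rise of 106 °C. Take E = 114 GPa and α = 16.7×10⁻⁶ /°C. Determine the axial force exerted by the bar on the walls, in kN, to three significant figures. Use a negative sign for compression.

Free thermal expansion αLΔT = 16.7e-6 · 4880 · 106 = 8.639 mm.
The walls impose strain ε = −(8.639)/4880 = -1.7702e-03; σ = Eε = 114000 · -1.7702e-03 = -201.8 MPa.
Wall reaction R = σ·A = -201.8·1948 = -393100 N = -393.1 kN.

-393 kN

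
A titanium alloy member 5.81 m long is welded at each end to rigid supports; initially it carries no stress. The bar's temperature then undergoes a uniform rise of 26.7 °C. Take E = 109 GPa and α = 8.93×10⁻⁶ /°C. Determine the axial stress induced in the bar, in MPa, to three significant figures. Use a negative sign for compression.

Free thermal expansion αLΔT = 8.93e-6 · 5810 · 26.7 = 1.385 mm.
The walls impose strain ε = −(1.385)/5810 = -2.3843e-04; σ = Eε = 109000 · -2.3843e-04 = -25.99 MPa.

-26.0 MPa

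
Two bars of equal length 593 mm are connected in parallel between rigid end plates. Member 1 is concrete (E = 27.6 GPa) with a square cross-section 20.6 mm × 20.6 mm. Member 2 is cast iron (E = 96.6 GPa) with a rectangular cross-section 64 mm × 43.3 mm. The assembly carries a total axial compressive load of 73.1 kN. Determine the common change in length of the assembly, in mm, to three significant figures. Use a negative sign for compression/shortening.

A_1 = 424.4 mm².
A_2 = 2771 mm².
Equal strain + equilibrium ⇒ each member carries load in proportion to AE: A₁E₁ = 11710000 N, A₂E₂ = 267700000 N, ΣAE = 279400000 N.
δ = PL/ΣAE = -73100·593/279400000 = -0.1551 mm.

-0.155 mm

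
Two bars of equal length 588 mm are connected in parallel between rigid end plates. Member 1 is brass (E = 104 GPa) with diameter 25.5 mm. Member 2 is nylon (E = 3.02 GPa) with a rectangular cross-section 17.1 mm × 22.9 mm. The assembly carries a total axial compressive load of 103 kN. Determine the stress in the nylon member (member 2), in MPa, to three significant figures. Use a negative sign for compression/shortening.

-5.73 MPa

A_1 = 510.7 mm².
A_2 = 391.6 mm².
Equal strain + equilibrium ⇒ each member carries load in proportion to AE: A₁E₁ = 53110000 N, A₂E₂ = 1183000 N, ΣAE = 54300000 N.
σ₂ = P·E₂/ΣAE = -103000·3020/54300000 = -5.729 MPa.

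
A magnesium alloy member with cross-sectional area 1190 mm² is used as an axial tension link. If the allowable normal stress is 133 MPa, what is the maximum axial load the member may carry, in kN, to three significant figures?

P_max = σ_allow · A = 133 · 1190 = 158300 N = 158.3 kN.

158 kN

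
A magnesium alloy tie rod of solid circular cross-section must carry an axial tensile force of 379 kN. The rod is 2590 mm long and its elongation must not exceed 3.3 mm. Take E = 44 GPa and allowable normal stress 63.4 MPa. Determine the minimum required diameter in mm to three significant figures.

Required area A ≥ P/σ_allow = 379000/63.4 = 5978 mm².
For a solid circular section, d ≥ √(4A/π) = 87.24 mm.
Elongation limit: A ≥ PL/(Eδ_allow) = 379000·2590/(44000·3.3) = 6760 mm² ⇒ d ≥ 92.78 mm.
The elongation limit governs.

92.8 mm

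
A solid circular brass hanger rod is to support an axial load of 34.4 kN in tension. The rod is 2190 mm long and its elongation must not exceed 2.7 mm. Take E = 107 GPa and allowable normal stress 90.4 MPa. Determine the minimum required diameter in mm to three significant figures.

Required area A ≥ P/σ_allow = 34400/90.4 = 380.5 mm².
For a solid circular section, d ≥ √(4A/π) = 22.01 mm.
Elongation limit: A ≥ PL/(Eδ_allow) = 34400·2190/(107000·2.7) = 260.8 mm² ⇒ d ≥ 18.22 mm.
The stress limit governs.

22.0 mm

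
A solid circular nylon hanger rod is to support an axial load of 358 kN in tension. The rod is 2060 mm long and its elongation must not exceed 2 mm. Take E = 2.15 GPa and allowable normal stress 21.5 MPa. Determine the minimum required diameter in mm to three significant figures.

Required area A ≥ P/σ_allow = 358000/21.5 = 16650 mm².
For a solid circular section, d ≥ √(4A/π) = 145.6 mm.
Elongation limit: A ≥ PL/(Eδ_allow) = 358000·2060/(2150·2) = 171500 mm² ⇒ d ≥ 467.3 mm.
The elongation limit governs.

467 mm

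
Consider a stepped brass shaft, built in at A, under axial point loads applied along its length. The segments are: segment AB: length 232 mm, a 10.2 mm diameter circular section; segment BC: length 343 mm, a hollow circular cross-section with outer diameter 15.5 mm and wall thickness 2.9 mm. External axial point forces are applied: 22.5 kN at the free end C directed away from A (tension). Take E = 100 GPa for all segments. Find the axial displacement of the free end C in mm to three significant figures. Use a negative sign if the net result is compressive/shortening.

Internal axial forces (sectioning from the free end, tension +): N_BC = 22.5 kN, N_AB = 22.5 kN.
A_AB = 81.71 mm².
A_BC = 114.8 mm².
δ_AB = 22500·232/(81.71·100000) = 0.6388 mm
δ_BC = 22500·343/(114.8·100000) = 0.6723 mm
δ = Σδ_i = 1.311 mm.

1.31 mm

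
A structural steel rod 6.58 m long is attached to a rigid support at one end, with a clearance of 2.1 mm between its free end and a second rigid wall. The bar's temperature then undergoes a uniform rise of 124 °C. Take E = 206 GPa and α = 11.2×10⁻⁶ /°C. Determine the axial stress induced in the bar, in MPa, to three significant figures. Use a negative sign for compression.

Free thermal expansion αLΔT = 11.2e-6 · 6580 · 124 = 9.138 mm.
The walls engage after the gap closes; constrained expansion = 9.138 − 2.1 = 7.038 mm.
The walls impose strain ε = −(7.038)/6580 = -1.0697e-03; σ = Eε = 206000 · -1.0697e-03 = -220.3 MPa.

-220 MPa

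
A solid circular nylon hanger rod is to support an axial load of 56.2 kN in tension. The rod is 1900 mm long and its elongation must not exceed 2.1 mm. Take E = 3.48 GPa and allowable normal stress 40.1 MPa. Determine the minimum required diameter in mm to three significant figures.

136 mm

Required area A ≥ P/σ_allow = 56200/40.1 = 1401 mm².
For a solid circular section, d ≥ √(4A/π) = 42.24 mm.
Elongation limit: A ≥ PL/(Eδ_allow) = 56200·1900/(3480·2.1) = 14610 mm² ⇒ d ≥ 136.4 mm.
The elongation limit governs.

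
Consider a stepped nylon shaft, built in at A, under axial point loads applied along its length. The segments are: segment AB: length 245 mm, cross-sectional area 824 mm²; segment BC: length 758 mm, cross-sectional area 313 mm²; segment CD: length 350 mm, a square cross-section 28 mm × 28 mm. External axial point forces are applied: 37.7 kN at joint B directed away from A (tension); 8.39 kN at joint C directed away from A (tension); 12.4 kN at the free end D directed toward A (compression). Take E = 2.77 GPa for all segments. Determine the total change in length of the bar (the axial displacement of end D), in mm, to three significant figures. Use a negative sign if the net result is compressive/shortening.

-1.89 mm

Internal axial forces (sectioning from the free end, tension +): N_CD = -12.4 kN, N_BC = -4.01 kN, N_AB = 33.69 kN.
A_CD = 784 mm².
δ_AB = 33690·245/(824·2770) = 3.616 mm
δ_BC = -4010·758/(313·2770) = -3.506 mm
δ_CD = -12400·350/(784·2770) = -1.998 mm
δ = Σδ_i = -1.888 mm.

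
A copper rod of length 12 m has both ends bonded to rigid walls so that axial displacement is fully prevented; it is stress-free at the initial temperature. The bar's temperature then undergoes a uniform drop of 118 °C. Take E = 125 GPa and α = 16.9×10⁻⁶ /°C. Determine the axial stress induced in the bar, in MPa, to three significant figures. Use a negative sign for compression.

249 MPa

Free thermal expansion αLΔT = 16.9e-6 · 12000 · -118 = -23.93 mm.
The walls impose strain ε = −(-23.93)/12000 = 1.9942e-03; σ = Eε = 125000 · 1.9942e-03 = 249.3 MPa.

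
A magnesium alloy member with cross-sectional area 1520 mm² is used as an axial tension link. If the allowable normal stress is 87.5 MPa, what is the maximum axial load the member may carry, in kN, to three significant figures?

133 kN

P_max = σ_allow · A = 87.5 · 1520 = 133000 N = 133 kN.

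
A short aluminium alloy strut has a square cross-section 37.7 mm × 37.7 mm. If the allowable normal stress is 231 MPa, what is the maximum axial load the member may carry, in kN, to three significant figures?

328 kN

A = 1421 mm².
P_max = σ_allow · A = 231 · 1421 = 328300 N = 328.3 kN.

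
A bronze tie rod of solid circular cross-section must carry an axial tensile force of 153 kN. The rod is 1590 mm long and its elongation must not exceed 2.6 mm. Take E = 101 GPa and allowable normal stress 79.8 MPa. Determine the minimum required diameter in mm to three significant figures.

Required area A ≥ P/σ_allow = 153000/79.8 = 1917 mm².
For a solid circular section, d ≥ √(4A/π) = 49.41 mm.
Elongation limit: A ≥ PL/(Eδ_allow) = 153000·1590/(101000·2.6) = 926.4 mm² ⇒ d ≥ 34.34 mm.
The stress limit governs.

49.4 mm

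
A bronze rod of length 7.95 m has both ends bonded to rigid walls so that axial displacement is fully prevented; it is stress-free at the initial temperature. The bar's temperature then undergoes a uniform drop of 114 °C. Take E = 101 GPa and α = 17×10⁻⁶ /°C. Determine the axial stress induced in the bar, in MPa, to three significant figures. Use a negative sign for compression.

Free thermal expansion αLΔT = 17e-6 · 7950 · -114 = -15.41 mm.
The walls impose strain ε = −(-15.41)/7950 = 1.9380e-03; σ = Eε = 101000 · 1.9380e-03 = 195.7 MPa.

196 MPa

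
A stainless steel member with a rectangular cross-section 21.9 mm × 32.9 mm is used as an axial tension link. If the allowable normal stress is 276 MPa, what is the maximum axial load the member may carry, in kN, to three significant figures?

A = 720.5 mm².
P_max = σ_allow · A = 276 · 720.5 = 198900 N = 198.9 kN.

199 kN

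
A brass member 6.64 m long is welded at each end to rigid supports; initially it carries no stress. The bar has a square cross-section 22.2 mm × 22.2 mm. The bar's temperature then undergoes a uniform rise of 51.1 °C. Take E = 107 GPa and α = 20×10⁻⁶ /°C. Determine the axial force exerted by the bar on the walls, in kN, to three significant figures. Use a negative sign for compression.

-53.9 kN

Free thermal expansion αLΔT = 20e-6 · 6640 · 51.1 = 6.786 mm.
The walls impose strain ε = −(6.786)/6640 = -1.0220e-03; σ = Eε = 107000 · -1.0220e-03 = -109.4 MPa.
Wall reaction R = σ·A = -109.4·492.8 = -53890 N = -53.89 kN.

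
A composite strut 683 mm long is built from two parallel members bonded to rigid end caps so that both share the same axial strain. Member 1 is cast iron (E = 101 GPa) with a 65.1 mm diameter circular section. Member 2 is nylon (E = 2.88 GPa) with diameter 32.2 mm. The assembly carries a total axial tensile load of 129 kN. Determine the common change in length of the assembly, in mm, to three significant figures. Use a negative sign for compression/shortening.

0.260 mm

A_1 = 3329 mm².
A_2 = 814.3 mm².
Equal strain + equilibrium ⇒ each member carries load in proportion to AE: A₁E₁ = 336200000 N, A₂E₂ = 2345000 N, ΣAE = 338500000 N.
δ = PL/ΣAE = 129000·683/338500000 = 0.2603 mm.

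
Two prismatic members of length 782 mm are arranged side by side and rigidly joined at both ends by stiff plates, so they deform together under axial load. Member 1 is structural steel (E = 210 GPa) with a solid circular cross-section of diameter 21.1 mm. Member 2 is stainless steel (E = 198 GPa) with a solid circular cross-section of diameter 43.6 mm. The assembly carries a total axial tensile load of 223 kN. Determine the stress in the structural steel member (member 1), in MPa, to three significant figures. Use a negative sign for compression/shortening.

127 MPa

A_1 = 349.7 mm².
A_2 = 1493 mm².
Equal strain + equilibrium ⇒ each member carries load in proportion to AE: A₁E₁ = 73430000 N, A₂E₂ = 295600000 N, ΣAE = 369000000 N.
σ₁ = P·E₁/ΣAE = 223000·210000/369000000 = 126.9 MPa.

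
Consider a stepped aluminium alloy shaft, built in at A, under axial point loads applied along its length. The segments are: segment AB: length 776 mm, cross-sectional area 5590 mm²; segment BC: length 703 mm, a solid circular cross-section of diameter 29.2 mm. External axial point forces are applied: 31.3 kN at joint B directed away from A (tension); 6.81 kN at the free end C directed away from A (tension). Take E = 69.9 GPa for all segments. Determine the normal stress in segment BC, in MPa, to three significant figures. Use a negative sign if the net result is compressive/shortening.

10.2 MPa

Internal axial forces (sectioning from the free end, tension +): N_BC = 6.81 kN, N_AB = 38.11 kN.
A_BC = 669.7 mm².
σ_BC = N_BC/A_BC = 6810/669.7 = 10.17 MPa.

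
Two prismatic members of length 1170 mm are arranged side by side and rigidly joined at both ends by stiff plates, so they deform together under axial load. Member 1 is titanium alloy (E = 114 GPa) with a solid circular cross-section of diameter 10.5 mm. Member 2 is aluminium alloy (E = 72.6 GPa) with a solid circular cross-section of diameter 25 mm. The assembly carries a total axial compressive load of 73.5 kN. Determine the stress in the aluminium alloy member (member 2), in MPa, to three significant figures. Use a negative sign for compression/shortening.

A_1 = 86.59 mm².
A_2 = 490.9 mm².
Equal strain + equilibrium ⇒ each member carries load in proportion to AE: A₁E₁ = 9871000 N, A₂E₂ = 35640000 N, ΣAE = 45510000 N.
σ₂ = P·E₂/ΣAE = -73500·72600/45510000 = -117.3 MPa.

-117 MPa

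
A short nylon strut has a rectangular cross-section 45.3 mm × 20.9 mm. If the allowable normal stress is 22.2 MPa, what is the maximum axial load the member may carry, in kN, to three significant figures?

21.0 kN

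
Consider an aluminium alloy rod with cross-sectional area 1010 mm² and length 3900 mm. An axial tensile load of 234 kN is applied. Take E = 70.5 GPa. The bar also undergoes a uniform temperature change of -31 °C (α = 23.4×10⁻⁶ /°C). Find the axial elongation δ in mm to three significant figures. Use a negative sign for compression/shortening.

9.99 mm

δ_mech = NL/(AE) = 234000·3900/(1010·70500) = 12.82 mm.
δ_thermal = αLΔT = 23.4e-6·3900·-31 = -2.829 mm.
δ = δ_mech + δ_thermal = 9.987 mm.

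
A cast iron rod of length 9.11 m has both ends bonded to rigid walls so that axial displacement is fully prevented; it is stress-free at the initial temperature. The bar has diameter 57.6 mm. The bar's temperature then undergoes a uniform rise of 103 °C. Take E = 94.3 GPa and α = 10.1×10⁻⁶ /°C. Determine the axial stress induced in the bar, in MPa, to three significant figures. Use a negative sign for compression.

-98.1 MPa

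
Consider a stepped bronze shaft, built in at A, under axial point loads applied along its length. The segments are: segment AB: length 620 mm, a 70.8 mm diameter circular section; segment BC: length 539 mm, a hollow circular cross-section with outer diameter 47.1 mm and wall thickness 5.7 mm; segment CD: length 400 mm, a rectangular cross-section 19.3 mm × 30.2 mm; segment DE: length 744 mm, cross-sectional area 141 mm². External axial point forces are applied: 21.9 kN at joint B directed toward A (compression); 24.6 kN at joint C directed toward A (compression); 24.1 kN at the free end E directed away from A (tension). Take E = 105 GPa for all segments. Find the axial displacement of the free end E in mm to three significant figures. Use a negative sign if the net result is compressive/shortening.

1.33 mm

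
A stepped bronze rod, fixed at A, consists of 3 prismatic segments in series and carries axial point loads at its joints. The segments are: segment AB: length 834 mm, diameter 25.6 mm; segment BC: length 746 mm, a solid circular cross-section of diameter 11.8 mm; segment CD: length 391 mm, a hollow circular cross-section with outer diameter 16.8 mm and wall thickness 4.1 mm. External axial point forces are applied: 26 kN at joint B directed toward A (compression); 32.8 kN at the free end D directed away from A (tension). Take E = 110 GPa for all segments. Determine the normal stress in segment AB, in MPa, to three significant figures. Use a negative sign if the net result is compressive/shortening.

13.2 MPa

Internal axial forces (sectioning from the free end, tension +): N_CD = 32.8 kN, N_BC = 32.8 kN, N_AB = 6.8 kN.
A_AB = 514.7 mm².
σ_AB = N_AB/A_AB = 6800/514.7 = 13.21 MPa.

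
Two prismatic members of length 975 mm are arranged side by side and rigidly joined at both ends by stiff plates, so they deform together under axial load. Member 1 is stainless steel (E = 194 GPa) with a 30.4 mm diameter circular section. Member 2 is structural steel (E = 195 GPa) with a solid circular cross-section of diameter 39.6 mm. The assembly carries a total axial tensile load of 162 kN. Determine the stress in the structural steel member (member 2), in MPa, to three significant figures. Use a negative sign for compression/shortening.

82.9 MPa

A_1 = 725.8 mm².
A_2 = 1232 mm².
Equal strain + equilibrium ⇒ each member carries load in proportion to AE: A₁E₁ = 140800000 N, A₂E₂ = 240200000 N, ΣAE = 381000000 N.
σ₂ = P·E₂/ΣAE = 162000·195000/381000000 = 82.92 MPa.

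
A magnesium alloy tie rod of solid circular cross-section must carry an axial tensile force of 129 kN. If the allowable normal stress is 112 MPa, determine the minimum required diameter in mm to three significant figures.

Required area A ≥ P/σ_allow = 129000/112 = 1152 mm².
For a solid circular section, d ≥ √(4A/π) = 38.29 mm.

38.3 mm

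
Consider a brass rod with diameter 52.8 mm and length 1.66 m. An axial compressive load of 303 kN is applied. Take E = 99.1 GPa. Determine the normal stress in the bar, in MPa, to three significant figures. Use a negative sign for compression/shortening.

-138 MPa

A = 2190 mm².
σ = N/A = -303000/2190 = -138.4 MPa.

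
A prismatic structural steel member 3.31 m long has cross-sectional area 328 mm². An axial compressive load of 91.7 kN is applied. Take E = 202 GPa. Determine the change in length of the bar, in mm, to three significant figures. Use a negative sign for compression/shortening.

-4.58 mm

δ_mech = NL/(AE) = -91700·3310/(328·202000) = -4.581 mm.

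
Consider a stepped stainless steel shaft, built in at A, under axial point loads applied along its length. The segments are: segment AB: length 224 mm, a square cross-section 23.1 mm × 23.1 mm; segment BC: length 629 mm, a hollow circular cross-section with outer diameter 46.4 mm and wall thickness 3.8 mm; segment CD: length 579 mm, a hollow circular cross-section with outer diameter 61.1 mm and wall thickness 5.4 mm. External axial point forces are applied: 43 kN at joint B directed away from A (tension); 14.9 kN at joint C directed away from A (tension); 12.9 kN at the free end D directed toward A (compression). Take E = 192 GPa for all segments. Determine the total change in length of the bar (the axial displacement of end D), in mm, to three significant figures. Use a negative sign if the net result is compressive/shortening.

0.0701 mm

Internal axial forces (sectioning from the free end, tension +): N_CD = -12.9 kN, N_BC = 2 kN, N_AB = 45 kN.
A_AB = 533.6 mm².
A_BC = 508.6 mm².
A_CD = 944.9 mm².
δ_AB = 45000·224/(533.6·192000) = 0.09839 mm
δ_BC = 2000·629/(508.6·192000) = 0.01288 mm
δ_CD = -12900·579/(944.9·192000) = -0.04117 mm
δ = Σδ_i = 0.0701 mm.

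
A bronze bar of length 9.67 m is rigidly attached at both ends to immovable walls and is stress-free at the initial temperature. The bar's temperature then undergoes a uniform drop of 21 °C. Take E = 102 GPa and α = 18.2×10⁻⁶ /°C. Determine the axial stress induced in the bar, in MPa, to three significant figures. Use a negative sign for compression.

39.0 MPa

Free thermal expansion αLΔT = 18.2e-6 · 9670 · -21 = -3.696 mm.
The walls impose strain ε = −(-3.696)/9670 = 3.8220e-04; σ = Eε = 102000 · 3.8220e-04 = 38.98 MPa.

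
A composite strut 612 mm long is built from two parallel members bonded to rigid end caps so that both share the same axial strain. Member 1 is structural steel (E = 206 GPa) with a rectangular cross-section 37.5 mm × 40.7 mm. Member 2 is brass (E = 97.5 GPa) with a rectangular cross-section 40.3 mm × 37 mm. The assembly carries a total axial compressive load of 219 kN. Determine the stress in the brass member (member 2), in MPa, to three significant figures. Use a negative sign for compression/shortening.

-46.4 MPa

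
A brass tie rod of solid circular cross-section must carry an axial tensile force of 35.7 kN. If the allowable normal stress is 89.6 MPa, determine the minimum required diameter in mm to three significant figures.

Required area A ≥ P/σ_allow = 35700/89.6 = 398.4 mm².
For a solid circular section, d ≥ √(4A/π) = 22.52 mm.

22.5 mm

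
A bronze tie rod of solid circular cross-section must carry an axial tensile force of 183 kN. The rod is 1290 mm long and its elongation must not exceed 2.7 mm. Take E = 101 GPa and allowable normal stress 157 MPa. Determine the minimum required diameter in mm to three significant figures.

Required area A ≥ P/σ_allow = 183000/157 = 1166 mm².
For a solid circular section, d ≥ √(4A/π) = 38.52 mm.
Elongation limit: A ≥ PL/(Eδ_allow) = 183000·1290/(101000·2.7) = 865.7 mm² ⇒ d ≥ 33.2 mm.
The stress limit governs.

38.5 mm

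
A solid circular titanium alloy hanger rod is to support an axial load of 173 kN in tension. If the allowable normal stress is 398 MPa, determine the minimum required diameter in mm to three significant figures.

23.5 mm

Required area A ≥ P/σ_allow = 173000/398 = 434.7 mm².
For a solid circular section, d ≥ √(4A/π) = 23.53 mm.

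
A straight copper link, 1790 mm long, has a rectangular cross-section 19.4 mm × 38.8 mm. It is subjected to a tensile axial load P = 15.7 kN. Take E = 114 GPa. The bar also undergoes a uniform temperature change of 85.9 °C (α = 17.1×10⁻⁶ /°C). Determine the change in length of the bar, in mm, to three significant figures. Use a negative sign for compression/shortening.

2.96 mm

A = 752.7 mm².
δ_mech = NL/(AE) = 15700·1790/(752.7·114000) = 0.3275 mm.
δ_thermal = αLΔT = 17.1e-6·1790·85.9 = 2.629 mm.
δ = δ_mech + δ_thermal = 2.957 mm.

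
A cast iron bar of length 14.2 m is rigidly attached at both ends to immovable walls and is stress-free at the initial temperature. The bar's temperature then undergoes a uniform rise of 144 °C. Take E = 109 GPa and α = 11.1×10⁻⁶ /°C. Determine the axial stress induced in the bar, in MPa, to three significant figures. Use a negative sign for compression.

-174 MPa

Free thermal expansion αLΔT = 11.1e-6 · 14200 · 144 = 22.7 mm.
The walls impose strain ε = −(22.7)/14200 = -1.5984e-03; σ = Eε = 109000 · -1.5984e-03 = -174.2 MPa.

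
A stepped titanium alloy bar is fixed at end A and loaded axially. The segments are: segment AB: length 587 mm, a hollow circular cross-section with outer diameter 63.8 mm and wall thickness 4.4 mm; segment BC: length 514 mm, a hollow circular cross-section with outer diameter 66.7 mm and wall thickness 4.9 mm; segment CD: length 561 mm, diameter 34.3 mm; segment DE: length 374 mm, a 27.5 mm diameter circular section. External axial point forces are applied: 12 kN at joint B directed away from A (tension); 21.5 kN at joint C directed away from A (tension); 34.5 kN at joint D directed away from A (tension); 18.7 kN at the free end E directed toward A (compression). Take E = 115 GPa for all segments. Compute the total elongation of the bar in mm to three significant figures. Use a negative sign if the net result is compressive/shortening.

0.463 mm

Internal axial forces (sectioning from the free end, tension +): N_DE = -18.7 kN, N_CD = 15.8 kN, N_BC = 37.3 kN, N_AB = 49.3 kN.
A_AB = 821.1 mm².
A_BC = 951.3 mm².
A_CD = 924 mm².
A_DE = 594 mm².
δ_AB = 49300·587/(821.1·115000) = 0.3065 mm
δ_BC = 37300·514/(951.3·115000) = 0.1752 mm
δ_CD = 15800·561/(924·115000) = 0.08341 mm
δ_DE = -18700·374/(594·115000) = -0.1024 mm
δ = Σδ_i = 0.4627 mm.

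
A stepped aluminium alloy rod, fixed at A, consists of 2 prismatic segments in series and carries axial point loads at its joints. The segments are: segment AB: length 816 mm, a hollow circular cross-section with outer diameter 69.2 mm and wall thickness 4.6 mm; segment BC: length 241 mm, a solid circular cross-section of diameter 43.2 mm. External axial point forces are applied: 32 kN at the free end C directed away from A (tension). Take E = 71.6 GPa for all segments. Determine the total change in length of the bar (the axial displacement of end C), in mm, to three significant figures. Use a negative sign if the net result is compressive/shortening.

Internal axial forces (sectioning from the free end, tension +): N_BC = 32 kN, N_AB = 32 kN.
A_AB = 933.6 mm².
A_BC = 1466 mm².
δ_AB = 32000·816/(933.6·71600) = 0.3906 mm
δ_BC = 32000·241/(1466·71600) = 0.07348 mm
δ = Σδ_i = 0.4641 mm.

0.464 mm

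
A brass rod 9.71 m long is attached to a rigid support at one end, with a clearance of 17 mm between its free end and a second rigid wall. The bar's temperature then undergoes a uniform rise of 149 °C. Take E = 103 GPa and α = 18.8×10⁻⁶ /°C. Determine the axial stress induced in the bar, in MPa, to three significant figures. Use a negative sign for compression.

Free thermal expansion αLΔT = 18.8e-6 · 9710 · 149 = 27.2 mm.
The walls engage after the gap closes; constrained expansion = 27.2 − 17 = 10.2 mm.
The walls impose strain ε = −(10.2)/9710 = -1.0504e-03; σ = Eε = 103000 · -1.0504e-03 = -108.2 MPa.

-108 MPa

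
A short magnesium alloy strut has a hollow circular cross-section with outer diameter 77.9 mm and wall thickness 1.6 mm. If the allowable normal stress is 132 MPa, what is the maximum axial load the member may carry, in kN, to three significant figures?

A = 383.5 mm².
P_max = σ_allow · A = 132 · 383.5 = 50630 N = 50.63 kN.

50.6 kN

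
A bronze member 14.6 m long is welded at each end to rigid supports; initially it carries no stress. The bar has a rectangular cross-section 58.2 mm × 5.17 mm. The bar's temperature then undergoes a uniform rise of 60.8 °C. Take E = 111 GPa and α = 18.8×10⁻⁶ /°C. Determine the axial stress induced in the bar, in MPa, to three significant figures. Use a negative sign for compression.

-127 MPa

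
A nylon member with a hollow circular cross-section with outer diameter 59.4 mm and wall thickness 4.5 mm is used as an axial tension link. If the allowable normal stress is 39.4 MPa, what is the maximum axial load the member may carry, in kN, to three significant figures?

A = 776.1 mm².
P_max = σ_allow · A = 39.4 · 776.1 = 30580 N = 30.58 kN.

30.6 kN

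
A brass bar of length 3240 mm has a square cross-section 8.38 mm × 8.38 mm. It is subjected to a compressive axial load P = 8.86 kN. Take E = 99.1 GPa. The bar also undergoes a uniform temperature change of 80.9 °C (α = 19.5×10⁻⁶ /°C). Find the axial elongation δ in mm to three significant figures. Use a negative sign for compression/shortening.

A = 70.22 mm².
δ_mech = NL/(AE) = -8860·3240/(70.22·99100) = -4.125 mm.
δ_thermal = αLΔT = 19.5e-6·3240·80.9 = 5.111 mm.
δ = δ_mech + δ_thermal = 0.9863 mm.

0.986 mm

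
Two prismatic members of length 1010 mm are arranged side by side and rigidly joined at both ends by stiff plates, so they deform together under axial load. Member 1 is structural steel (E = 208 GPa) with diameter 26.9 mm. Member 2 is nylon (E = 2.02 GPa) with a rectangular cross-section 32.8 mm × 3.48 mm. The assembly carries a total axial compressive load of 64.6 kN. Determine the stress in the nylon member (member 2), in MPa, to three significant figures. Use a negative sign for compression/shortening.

A_1 = 568.3 mm².
A_2 = 114.1 mm².
Equal strain + equilibrium ⇒ each member carries load in proportion to AE: A₁E₁ = 118200000 N, A₂E₂ = 230600 N, ΣAE = 118400000 N.
σ₂ = P·E₂/ΣAE = -64600·2020/118400000 = -1.102 MPa.

-1.10 MPa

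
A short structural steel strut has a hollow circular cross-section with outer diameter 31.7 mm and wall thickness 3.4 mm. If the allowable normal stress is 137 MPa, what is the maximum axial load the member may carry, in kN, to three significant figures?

41.4 kN

A = 302.3 mm².
P_max = σ_allow · A = 137 · 302.3 = 41410 N = 41.41 kN.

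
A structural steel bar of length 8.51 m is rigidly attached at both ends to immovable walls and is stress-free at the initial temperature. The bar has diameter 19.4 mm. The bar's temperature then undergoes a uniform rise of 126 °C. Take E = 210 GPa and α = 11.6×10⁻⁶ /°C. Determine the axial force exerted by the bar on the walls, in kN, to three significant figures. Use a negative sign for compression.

Free thermal expansion αLΔT = 11.6e-6 · 8510 · 126 = 12.44 mm.
The walls impose strain ε = −(12.44)/8510 = -1.4616e-03; σ = Eε = 210000 · -1.4616e-03 = -306.9 MPa.
Wall reaction R = σ·A = -306.9·295.6 = -90730 N = -90.73 kN.

-90.7 kN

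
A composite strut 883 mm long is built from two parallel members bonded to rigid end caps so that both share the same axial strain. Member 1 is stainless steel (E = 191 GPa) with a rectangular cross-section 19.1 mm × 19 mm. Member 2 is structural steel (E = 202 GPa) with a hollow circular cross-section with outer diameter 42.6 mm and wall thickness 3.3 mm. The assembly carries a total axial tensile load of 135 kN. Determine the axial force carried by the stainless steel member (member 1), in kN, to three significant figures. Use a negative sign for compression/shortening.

A_1 = 362.9 mm².
A_2 = 407.4 mm².
Equal strain + equilibrium ⇒ each member carries load in proportion to AE: A₁E₁ = 69310000 N, A₂E₂ = 82300000 N, ΣAE = 151600000 N.
F₁ = P·A₁E₁/ΣAE = 135000·69310000/151600000 = 61720 N.

61.7 kN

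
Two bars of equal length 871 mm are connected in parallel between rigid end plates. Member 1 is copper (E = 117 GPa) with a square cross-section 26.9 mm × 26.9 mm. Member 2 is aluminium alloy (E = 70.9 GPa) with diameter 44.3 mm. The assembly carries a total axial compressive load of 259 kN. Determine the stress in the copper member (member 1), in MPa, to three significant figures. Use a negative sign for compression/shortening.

A_1 = 723.6 mm².
A_2 = 1541 mm².
Equal strain + equilibrium ⇒ each member carries load in proportion to AE: A₁E₁ = 84660000 N, A₂E₂ = 109300000 N, ΣAE = 193900000 N.
σ₁ = P·E₁/ΣAE = -259000·117000/193900000 = -156.2 MPa.

-156 MPa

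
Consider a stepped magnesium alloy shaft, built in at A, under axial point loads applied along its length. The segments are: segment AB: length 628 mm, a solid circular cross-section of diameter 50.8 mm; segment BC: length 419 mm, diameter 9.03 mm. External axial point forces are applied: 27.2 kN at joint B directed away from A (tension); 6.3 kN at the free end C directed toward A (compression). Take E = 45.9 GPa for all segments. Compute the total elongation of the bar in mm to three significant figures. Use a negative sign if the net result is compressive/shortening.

-0.757 mm

Internal axial forces (sectioning from the free end, tension +): N_BC = -6.3 kN, N_AB = 20.9 kN.
A_AB = 2027 mm².
A_BC = 64.04 mm².
δ_AB = 20900·628/(2027·45900) = 0.1411 mm
δ_BC = -6300·419/(64.04·45900) = -0.898 mm
δ = Σδ_i = -0.7569 mm.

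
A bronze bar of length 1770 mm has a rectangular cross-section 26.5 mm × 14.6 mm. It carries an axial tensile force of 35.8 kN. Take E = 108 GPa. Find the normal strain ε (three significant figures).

A = 386.9 mm².
σ = N/A = 92.53 MPa; ε = σ/E = 92.53/108000 = 8.568e-04.

8.57e-04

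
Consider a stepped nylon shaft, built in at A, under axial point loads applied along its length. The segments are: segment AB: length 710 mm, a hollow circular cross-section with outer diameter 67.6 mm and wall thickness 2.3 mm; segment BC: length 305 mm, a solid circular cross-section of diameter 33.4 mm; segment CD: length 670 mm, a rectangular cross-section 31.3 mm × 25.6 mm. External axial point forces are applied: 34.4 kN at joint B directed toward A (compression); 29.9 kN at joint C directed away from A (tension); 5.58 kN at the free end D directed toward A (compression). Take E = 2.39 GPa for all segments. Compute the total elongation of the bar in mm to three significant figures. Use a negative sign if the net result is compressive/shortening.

-4.76 mm

Internal axial forces (sectioning from the free end, tension +): N_CD = -5.58 kN, N_BC = 24.32 kN, N_AB = -10.08 kN.
A_AB = 471.8 mm².
A_BC = 876.2 mm².
A_CD = 801.3 mm².
δ_AB = -10080·710/(471.8·2390) = -6.346 mm
δ_BC = 24320·305/(876.2·2390) = 3.542 mm
δ_CD = -5580·670/(801.3·2390) = -1.952 mm
δ = Σδ_i = -4.756 mm.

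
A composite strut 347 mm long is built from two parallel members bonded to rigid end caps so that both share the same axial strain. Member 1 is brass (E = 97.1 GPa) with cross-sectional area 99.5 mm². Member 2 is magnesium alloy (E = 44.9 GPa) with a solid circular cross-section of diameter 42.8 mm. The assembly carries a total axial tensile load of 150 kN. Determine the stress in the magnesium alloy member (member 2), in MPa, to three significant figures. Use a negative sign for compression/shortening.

90.7 MPa

A_2 = 1439 mm².
Equal strain + equilibrium ⇒ each member carries load in proportion to AE: A₁E₁ = 9661000 N, A₂E₂ = 64600000 N, ΣAE = 74260000 N.
σ₂ = P·E₂/ΣAE = 150000·44900/74260000 = 90.69 MPa.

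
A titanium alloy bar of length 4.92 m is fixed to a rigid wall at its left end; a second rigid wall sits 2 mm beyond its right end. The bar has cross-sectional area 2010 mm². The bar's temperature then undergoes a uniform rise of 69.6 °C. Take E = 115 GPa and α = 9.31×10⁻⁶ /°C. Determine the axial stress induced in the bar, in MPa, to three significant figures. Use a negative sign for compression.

Free thermal expansion αLΔT = 9.31e-6 · 4920 · 69.6 = 3.188 mm.
The walls engage after the gap closes; constrained expansion = 3.188 − 2 = 1.188 mm.
The walls impose strain ε = −(1.188)/4920 = -2.4147e-04; σ = Eε = 115000 · -2.4147e-04 = -27.77 MPa.

-27.8 MPa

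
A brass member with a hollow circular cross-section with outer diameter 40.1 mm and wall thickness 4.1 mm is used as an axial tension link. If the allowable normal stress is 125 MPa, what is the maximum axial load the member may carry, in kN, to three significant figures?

58.0 kN

A = 463.7 mm².
P_max = σ_allow · A = 125 · 463.7 = 57960 N = 57.96 kN.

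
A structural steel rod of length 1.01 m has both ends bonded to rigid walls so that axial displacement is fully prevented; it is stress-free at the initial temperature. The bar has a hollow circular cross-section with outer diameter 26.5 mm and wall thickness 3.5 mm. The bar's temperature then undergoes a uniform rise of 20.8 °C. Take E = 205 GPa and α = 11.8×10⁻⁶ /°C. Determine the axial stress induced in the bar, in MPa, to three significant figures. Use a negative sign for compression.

-50.3 MPa

Free thermal expansion αLΔT = 11.8e-6 · 1010 · 20.8 = 0.2479 mm.
The walls impose strain ε = −(0.2479)/1010 = -2.4544e-04; σ = Eε = 205000 · -2.4544e-04 = -50.32 MPa.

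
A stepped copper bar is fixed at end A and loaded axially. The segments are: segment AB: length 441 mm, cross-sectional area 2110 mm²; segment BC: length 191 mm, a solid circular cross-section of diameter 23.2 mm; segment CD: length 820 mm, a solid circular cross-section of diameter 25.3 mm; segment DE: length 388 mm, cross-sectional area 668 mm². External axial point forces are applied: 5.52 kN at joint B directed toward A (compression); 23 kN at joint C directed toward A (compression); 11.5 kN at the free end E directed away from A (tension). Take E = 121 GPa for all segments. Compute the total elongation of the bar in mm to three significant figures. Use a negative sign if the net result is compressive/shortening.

0.138 mm

Internal axial forces (sectioning from the free end, tension +): N_DE = 11.5 kN, N_CD = 11.5 kN, N_BC = -11.5 kN, N_AB = -17.02 kN.
A_BC = 422.7 mm².
A_CD = 502.7 mm².
δ_AB = -17020·441/(2110·121000) = -0.0294 mm
δ_BC = -11500·191/(422.7·121000) = -0.04294 mm
δ_CD = 11500·820/(502.7·121000) = 0.155 mm
δ_DE = 11500·388/(668·121000) = 0.0552 mm
δ = Σδ_i = 0.1379 mm.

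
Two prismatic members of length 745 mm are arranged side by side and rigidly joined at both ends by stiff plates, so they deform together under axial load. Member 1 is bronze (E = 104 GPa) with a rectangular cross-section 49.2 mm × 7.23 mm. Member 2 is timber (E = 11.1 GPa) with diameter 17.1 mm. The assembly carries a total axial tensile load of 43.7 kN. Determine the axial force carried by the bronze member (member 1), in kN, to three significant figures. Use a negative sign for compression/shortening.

A_1 = 355.7 mm².
A_2 = 229.7 mm².
Equal strain + equilibrium ⇒ each member carries load in proportion to AE: A₁E₁ = 36990000 N, A₂E₂ = 2549000 N, ΣAE = 39540000 N.
F₁ = P·A₁E₁/ΣAE = 43700·36990000/39540000 = 40880 N.

40.9 kN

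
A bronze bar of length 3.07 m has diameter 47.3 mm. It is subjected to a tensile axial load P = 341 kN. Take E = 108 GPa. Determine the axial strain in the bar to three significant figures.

0.00180

A = 1757 mm².
σ = N/A = 194.1 MPa; ε = σ/E = 194.1/108000 = 1.797e-03.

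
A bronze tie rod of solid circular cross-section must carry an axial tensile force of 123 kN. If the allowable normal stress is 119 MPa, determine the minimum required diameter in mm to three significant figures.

36.3 mm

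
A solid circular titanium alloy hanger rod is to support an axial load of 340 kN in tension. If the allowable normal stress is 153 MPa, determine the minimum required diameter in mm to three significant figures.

Required area A ≥ P/σ_allow = 340000/153 = 2222 mm².
For a solid circular section, d ≥ √(4A/π) = 53.19 mm.

53.2 mm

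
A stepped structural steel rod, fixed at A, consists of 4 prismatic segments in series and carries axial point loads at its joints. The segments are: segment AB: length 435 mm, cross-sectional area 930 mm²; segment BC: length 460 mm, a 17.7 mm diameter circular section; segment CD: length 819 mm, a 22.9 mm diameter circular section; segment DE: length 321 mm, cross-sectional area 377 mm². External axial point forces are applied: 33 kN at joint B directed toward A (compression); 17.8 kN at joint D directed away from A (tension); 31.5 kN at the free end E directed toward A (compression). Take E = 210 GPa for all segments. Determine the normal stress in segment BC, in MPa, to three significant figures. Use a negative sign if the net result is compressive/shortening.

-55.7 MPa

Internal axial forces (sectioning from the free end, tension +): N_DE = -31.5 kN, N_CD = -13.7 kN, N_BC = -13.7 kN, N_AB = -46.7 kN.
A_BC = 246.1 mm².
σ_BC = N_BC/A_BC = -13700/246.1 = -55.68 MPa.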